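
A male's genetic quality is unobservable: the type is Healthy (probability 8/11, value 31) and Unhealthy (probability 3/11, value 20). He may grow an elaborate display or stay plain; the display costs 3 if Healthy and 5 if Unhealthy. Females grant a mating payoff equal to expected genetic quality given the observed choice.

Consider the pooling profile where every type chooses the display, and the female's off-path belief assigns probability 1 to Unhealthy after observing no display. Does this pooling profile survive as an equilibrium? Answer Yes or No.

Yes

On path, the female holds the prior and pays 8/11·31 + 3/11·20 = 28. Off path (no display), believing Unhealthy, it pays 20.
Healthy: the display nets 28 − 3 = 25; no display nets 20. Healthy stays.
Unhealthy: the display nets 28 − 5 = 23; no display nets 20. Unhealthy stays.
No type deviates, so pooling is sustained.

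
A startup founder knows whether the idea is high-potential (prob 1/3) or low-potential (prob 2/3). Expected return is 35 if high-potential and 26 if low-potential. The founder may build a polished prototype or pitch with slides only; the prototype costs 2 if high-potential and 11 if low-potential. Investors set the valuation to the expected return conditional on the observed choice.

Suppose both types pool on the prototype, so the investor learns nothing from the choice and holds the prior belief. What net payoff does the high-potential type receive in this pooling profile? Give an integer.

Pooled valuation = 1/3·35 + 2/3·26 = 29.
high-potential pays cost 2 for the prototype, so net payoff = 29 − 2 = 27.

27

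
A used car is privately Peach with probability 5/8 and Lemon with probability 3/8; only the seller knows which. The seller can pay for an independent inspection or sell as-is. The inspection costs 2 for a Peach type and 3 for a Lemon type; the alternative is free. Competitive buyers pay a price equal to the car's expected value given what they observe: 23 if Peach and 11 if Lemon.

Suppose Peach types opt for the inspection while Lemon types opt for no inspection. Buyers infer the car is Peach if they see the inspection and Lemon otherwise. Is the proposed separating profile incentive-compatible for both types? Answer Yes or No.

Under these beliefs, the inspection earns price 23 and no inspection earns price 11.
Peach: the inspection nets 23 − 2 = 21; no inspection nets 11. Peach prefers the inspection.
Lemon: the inspection nets 23 − 3 = 20; no inspection nets 11. Lemon would deviate to the inspection.
Lemon has a profitable deviation, so the profile is not an equilibrium.

No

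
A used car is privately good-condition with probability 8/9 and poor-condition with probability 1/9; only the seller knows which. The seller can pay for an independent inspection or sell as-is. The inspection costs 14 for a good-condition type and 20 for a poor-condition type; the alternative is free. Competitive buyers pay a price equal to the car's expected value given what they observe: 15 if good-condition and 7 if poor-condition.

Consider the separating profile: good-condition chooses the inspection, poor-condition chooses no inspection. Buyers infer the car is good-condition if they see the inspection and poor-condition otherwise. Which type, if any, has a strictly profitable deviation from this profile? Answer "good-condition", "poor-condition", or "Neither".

The inspection pays 15; no inspection pays 7.
good-condition: assigned the inspection, nets 15 − 14 = 1; deviating to no inspection nets 7.
poor-condition: assigned no inspection, nets 7; deviating to the inspection nets 15 − 20 = -5.
The good-condition type gains 6 by deviating.

good-condition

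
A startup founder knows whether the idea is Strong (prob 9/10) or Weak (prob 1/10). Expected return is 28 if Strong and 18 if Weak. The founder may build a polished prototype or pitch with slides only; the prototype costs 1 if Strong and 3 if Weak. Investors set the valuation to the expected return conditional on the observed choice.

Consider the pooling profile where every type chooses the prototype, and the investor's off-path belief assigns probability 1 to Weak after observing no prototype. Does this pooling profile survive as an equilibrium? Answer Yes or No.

Yes

On path, the investor holds the prior and pays 9/10·28 + 1/10·18 = 27. Off path (no prototype), believing Weak, it pays 18.
Strong: the prototype nets 27 − 1 = 26; no prototype nets 18. Strong stays.
Weak: the prototype nets 27 − 3 = 24; no prototype nets 18. Weak stays.
No type deviates, so pooling is sustained.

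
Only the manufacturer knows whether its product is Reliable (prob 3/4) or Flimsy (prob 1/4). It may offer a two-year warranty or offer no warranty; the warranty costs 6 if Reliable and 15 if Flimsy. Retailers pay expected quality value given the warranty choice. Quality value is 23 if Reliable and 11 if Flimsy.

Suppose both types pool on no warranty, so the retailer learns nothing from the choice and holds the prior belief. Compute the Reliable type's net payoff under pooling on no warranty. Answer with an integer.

Pooled price = 3/4·23 + 1/4·11 = 20.
Reliable pays no cost for no warranty, so net payoff = 20.

20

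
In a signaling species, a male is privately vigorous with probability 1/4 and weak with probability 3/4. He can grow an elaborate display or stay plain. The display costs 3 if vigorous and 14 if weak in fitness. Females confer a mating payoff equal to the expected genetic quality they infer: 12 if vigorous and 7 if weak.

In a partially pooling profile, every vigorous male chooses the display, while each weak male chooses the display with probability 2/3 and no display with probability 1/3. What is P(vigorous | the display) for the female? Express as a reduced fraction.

P(the display) = (1/4)·1 + (3/4)·(2/3) = 3/4.
By Bayes' rule, P(vigorous | the display) = (1/4) / (3/4) = 1/3.

1/3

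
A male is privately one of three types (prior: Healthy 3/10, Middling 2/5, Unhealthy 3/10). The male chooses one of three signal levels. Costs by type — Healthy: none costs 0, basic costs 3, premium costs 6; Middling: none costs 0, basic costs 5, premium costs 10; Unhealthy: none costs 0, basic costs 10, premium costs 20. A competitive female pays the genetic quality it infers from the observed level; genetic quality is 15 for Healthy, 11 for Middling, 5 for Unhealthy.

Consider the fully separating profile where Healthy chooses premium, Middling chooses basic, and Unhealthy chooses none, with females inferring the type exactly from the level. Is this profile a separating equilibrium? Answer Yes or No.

Yes

Separating mating payoffs: premium → 15, basic → 11, none → 5.
Healthy (assigned premium): none: 5 − 0 = 5; basic: 11 − 3 = 8; premium: 15 − 6 = 9. Healthy stays.
Middling (assigned basic): none: 5 − 0 = 5; basic: 11 − 5 = 6; premium: 15 − 10 = 5. Middling stays.
Unhealthy (assigned none): none: 5 − 0 = 5; basic: 11 − 10 = 1; premium: 15 − 20 = -5. Unhealthy stays.
Every type prefers its assigned level; separation holds.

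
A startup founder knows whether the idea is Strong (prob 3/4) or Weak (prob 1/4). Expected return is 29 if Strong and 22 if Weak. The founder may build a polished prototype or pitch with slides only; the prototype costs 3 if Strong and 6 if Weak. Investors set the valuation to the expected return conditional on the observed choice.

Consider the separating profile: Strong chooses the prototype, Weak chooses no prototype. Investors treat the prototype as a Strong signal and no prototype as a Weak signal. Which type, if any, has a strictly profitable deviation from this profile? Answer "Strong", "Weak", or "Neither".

Weak

The prototype pays 29; no prototype pays 22.
Strong: assigned the prototype, nets 29 − 3 = 26; deviating to no prototype nets 22.
Weak: assigned no prototype, nets 22; deviating to the prototype nets 29 − 6 = 23.
The Weak type gains 1 by deviating.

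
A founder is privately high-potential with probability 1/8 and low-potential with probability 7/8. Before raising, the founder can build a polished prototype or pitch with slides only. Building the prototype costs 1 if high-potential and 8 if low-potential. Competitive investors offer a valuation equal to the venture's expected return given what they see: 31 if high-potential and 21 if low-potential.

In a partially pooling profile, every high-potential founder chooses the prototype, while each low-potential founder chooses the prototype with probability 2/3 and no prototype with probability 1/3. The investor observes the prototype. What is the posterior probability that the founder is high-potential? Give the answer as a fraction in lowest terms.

P(the prototype) = (1/8)·1 + (7/8)·(2/3) = 17/24.
By Bayes' rule, P(high-potential | the prototype) = (1/8) / (17/24) = 3/17.

3/17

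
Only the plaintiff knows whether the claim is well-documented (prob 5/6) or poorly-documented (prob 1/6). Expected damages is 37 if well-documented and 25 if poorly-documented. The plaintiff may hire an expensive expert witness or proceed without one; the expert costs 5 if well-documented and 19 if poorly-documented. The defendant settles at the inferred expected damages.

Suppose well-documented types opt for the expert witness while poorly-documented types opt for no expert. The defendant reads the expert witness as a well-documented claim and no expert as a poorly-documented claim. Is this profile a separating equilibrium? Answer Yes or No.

Under these beliefs, the expert witness earns settlement 37 and no expert earns settlement 25.
well-documented: the expert witness nets 37 − 5 = 32; no expert nets 25. well-documented prefers the expert witness.
poorly-documented: the expert witness nets 37 − 19 = 18; no expert nets 25. poorly-documented prefers no expert.
Neither type deviates, so the separating profile is an equilibrium.

Yes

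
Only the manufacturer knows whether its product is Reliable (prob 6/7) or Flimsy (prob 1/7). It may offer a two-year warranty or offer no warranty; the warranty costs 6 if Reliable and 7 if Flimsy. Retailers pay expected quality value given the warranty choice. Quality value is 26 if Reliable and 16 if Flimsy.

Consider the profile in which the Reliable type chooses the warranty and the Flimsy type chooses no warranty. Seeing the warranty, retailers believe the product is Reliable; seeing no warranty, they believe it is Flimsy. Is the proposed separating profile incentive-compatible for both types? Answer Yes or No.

Under these beliefs, the warranty earns price 26 and no warranty earns price 16.
Reliable: the warranty nets 26 − 6 = 20; no warranty nets 16. Reliable prefers the warranty.
Flimsy: the warranty nets 26 − 7 = 19; no warranty nets 16. Flimsy would deviate to the warranty.
Flimsy has a profitable deviation, so the profile is not an equilibrium.

No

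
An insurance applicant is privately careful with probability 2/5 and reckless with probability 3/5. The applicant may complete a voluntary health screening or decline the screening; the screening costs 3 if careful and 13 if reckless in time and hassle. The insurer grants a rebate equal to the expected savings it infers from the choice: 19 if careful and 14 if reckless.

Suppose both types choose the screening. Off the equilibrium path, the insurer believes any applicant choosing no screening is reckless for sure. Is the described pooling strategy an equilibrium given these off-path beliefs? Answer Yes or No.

No

On path, the insurer holds the prior and pays 2/5·19 + 3/5·14 = 16. Off path (no screening), believing reckless, it pays 14.
careful: the screening nets 16 − 3 = 13; no screening nets 14. careful would deviate.
reckless: the screening nets 16 − 13 = 3; no screening nets 14. reckless would deviate.
A type deviates, so pooling fails.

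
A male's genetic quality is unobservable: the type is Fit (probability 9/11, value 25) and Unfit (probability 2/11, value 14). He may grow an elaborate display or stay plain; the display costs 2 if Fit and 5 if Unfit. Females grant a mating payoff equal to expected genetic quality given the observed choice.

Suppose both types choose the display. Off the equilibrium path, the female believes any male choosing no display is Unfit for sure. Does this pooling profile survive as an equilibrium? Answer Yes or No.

Yes

On path, the female holds the prior and pays 9/11·25 + 2/11·14 = 23. Off path (no display), believing Unfit, it pays 14.
Fit: the display nets 23 − 2 = 21; no display nets 14. Fit stays.
Unfit: the display nets 23 − 5 = 18; no display nets 14. Unfit stays.
No type deviates, so pooling is sustained.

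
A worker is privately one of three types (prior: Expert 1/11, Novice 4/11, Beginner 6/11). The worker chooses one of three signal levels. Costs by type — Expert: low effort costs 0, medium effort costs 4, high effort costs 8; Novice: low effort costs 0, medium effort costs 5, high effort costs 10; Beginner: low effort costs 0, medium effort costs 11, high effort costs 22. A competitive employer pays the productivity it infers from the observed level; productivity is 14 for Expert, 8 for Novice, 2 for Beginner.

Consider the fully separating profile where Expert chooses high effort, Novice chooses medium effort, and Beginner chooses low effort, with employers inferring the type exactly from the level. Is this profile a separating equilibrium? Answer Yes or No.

No

Separating wages: high effort → 14, medium effort → 8, low effort → 2.
Expert (assigned high effort): low effort: 2 − 0 = 2; medium effort: 8 − 4 = 4; high effort: 14 − 8 = 6. Expert stays.
Novice (assigned medium effort): low effort: 2 − 0 = 2; medium effort: 8 − 5 = 3; high effort: 14 − 10 = 4. Novice prefers high effort.
Beginner (assigned low effort): low effort: 2 − 0 = 2; medium effort: 8 − 11 = -3; high effort: 14 − 22 = -8. Beginner stays.
At least one type deviates; the separating profile fails.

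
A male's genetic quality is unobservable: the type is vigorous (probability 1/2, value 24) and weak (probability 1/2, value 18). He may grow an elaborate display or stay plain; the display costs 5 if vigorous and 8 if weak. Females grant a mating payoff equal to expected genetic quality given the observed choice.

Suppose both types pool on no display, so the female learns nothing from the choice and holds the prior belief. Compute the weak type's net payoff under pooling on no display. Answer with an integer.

21

Pooled mating payoff = 1/2·24 + 1/2·18 = 21.
weak pays no cost for no display, so net payoff = 21.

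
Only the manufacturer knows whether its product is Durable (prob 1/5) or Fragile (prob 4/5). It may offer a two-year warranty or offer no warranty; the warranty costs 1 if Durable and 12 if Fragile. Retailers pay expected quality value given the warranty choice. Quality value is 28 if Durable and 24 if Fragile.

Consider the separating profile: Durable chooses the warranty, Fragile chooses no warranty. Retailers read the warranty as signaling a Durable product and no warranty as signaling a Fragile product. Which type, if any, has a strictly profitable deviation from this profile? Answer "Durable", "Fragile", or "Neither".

The warranty pays 28; no warranty pays 24.
Durable: assigned the warranty, nets 28 − 1 = 27; deviating to no warranty nets 24.
Fragile: assigned no warranty, nets 24; deviating to the warranty nets 28 − 12 = 16.
Both types strictly prefer their assigned action; no profitable deviation.

Neither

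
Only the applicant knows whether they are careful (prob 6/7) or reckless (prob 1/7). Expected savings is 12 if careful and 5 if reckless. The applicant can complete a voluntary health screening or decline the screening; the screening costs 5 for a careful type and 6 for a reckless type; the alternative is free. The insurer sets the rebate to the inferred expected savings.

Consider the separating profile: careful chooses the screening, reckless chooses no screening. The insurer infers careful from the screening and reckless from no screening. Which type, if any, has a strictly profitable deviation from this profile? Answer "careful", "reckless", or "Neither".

The screening pays 12; no screening pays 5.
careful: assigned the screening, nets 12 − 5 = 7; deviating to no screening nets 5.
reckless: assigned no screening, nets 5; deviating to the screening nets 12 − 6 = 6.
The reckless type gains 1 by deviating.

reckless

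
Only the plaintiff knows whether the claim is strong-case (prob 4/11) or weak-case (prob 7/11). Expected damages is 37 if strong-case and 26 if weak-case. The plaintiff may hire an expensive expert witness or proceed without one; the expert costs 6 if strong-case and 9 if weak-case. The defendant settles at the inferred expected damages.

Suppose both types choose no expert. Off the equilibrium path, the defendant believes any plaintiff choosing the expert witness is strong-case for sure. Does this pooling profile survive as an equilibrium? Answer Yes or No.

No

On path, the defendant holds the prior and pays 4/11·37 + 7/11·26 = 30. Off path (the expert witness), believing strong-case, it pays 37.
strong-case: no expert nets 30; the expert witness nets 37 − 6 = 31. strong-case would deviate.
weak-case: no expert nets 30; the expert witness nets 37 − 9 = 28. weak-case stays.
A type deviates, so pooling fails.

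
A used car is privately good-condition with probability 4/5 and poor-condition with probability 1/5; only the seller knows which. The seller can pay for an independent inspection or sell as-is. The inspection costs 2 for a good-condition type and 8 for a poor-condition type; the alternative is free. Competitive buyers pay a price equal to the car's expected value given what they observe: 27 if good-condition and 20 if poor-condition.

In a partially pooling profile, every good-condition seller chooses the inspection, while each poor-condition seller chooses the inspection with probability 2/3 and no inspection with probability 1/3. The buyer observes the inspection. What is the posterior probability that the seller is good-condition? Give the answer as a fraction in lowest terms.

P(the inspection) = (4/5)·1 + (1/5)·(2/3) = 14/15.
By Bayes' rule, P(good-condition | the inspection) = (4/5) / (14/15) = 6/7.

6/7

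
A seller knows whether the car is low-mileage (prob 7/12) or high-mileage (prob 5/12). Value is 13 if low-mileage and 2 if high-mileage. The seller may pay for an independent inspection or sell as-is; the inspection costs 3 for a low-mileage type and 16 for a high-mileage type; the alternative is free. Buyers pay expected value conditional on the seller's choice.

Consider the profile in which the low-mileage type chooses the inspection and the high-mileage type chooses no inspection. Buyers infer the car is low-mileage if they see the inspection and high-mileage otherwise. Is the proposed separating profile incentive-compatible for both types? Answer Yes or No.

Under these beliefs, the inspection earns price 13 and no inspection earns price 2.
low-mileage: the inspection nets 13 − 3 = 10; no inspection nets 2. low-mileage prefers the inspection.
high-mileage: the inspection nets 13 − 16 = -3; no inspection nets 2. high-mileage prefers no inspection.
Neither type deviates, so the separating profile is an equilibrium.

Yes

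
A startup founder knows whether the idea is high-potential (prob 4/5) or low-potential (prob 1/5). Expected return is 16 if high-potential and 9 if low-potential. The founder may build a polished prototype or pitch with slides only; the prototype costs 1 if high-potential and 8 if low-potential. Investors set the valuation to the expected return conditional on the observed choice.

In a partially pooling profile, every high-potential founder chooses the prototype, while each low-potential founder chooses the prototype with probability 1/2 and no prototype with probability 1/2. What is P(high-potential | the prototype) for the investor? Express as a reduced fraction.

P(the prototype) = (4/5)·1 + (1/5)·(1/2) = 9/10.
By Bayes' rule, P(high-potential | the prototype) = (4/5) / (9/10) = 8/9.

8/9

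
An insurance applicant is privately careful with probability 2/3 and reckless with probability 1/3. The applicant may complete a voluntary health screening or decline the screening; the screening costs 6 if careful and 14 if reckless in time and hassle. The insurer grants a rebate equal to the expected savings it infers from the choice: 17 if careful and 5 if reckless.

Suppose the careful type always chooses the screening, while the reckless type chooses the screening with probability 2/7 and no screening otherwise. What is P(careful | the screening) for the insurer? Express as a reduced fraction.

7/8

P(the screening) = (2/3)·1 + (1/3)·(2/7) = 16/21.
By Bayes' rule, P(careful | the screening) = (2/3) / (16/21) = 7/8.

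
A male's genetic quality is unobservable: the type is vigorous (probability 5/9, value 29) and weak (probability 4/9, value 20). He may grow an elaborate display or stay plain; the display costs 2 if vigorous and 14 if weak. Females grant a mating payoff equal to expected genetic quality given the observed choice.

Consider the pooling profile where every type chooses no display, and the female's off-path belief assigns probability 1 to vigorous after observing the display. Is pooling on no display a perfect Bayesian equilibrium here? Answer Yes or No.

On path, the female holds the prior and pays 5/9·29 + 4/9·20 = 25. Off path (the display), believing vigorous, it pays 29.
vigorous: no display nets 25; the display nets 29 − 2 = 27. vigorous would deviate.
weak: no display nets 25; the display nets 29 − 14 = 15. weak stays.
A type deviates, so pooling fails.

No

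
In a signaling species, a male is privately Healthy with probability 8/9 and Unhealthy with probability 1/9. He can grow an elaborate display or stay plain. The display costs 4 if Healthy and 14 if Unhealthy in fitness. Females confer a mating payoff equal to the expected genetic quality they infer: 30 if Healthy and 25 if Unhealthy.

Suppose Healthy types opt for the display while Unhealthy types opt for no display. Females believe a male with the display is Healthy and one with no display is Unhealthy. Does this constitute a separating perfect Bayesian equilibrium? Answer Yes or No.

Under these beliefs, the display earns mating payoff 30 and no display earns mating payoff 25.
Healthy: the display nets 30 − 4 = 26; no display nets 25. Healthy prefers the display.
Unhealthy: the display nets 30 − 14 = 16; no display nets 25. Unhealthy prefers no display.
Neither type deviates, so the separating profile is an equilibrium.

Yes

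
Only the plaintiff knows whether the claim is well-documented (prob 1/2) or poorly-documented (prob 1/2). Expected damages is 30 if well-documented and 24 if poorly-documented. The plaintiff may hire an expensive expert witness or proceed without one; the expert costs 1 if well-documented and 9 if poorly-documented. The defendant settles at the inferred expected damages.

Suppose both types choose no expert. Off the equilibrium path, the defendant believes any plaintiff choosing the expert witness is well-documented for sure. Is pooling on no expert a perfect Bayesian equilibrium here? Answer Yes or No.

On path, the defendant holds the prior and pays 1/2·30 + 1/2·24 = 27. Off path (the expert witness), believing well-documented, it pays 30.
well-documented: no expert nets 27; the expert witness nets 30 − 1 = 29. well-documented would deviate.
poorly-documented: no expert nets 27; the expert witness nets 30 − 9 = 21. poorly-documented stays.
A type deviates, so pooling fails.

No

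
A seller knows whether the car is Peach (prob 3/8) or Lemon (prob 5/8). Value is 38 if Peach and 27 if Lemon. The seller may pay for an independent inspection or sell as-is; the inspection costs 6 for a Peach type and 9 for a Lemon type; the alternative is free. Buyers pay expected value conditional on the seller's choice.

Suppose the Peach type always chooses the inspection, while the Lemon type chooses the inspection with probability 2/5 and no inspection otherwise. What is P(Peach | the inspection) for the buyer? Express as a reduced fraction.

P(the inspection) = (3/8)·1 + (5/8)·(2/5) = 5/8.
By Bayes' rule, P(Peach | the inspection) = (3/8) / (5/8) = 3/5.

3/5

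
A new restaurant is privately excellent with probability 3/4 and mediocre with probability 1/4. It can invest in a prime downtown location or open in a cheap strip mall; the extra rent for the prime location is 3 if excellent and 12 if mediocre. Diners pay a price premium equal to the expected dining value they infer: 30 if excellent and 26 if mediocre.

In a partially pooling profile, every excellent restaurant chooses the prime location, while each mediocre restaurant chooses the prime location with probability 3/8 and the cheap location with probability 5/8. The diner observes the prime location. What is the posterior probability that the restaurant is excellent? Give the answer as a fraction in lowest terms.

P(the prime location) = (3/4)·1 + (1/4)·(3/8) = 27/32.
By Bayes' rule, P(excellent | the prime location) = (3/4) / (27/32) = 8/9.

8/9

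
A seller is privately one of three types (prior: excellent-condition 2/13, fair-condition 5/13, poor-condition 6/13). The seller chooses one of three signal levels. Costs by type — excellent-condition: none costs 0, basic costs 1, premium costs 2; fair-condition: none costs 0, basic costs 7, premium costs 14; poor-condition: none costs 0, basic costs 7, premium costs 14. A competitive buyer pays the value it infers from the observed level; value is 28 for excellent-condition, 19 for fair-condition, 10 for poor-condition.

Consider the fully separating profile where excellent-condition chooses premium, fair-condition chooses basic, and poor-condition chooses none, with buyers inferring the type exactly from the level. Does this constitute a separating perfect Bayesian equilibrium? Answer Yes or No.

No

Separating prices: premium → 28, basic → 19, none → 10.
excellent-condition (assigned premium): none: 10 − 0 = 10; basic: 19 − 1 = 18; premium: 28 − 2 = 26. excellent-condition stays.
fair-condition (assigned basic): none: 10 − 0 = 10; basic: 19 − 7 = 12; premium: 28 − 14 = 14. fair-condition prefers premium.
poor-condition (assigned none): none: 10 − 0 = 10; basic: 19 − 7 = 12; premium: 28 − 14 = 14. poor-condition prefers premium.
At least one type deviates; the separating profile fails.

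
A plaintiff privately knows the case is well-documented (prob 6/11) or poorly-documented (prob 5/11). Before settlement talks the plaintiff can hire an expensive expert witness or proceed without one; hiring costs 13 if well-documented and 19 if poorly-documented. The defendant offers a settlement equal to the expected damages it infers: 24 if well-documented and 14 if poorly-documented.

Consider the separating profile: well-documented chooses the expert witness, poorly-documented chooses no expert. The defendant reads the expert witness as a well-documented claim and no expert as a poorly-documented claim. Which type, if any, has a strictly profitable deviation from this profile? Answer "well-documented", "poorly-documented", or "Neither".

The expert witness pays 24; no expert pays 14.
well-documented: assigned the expert witness, nets 24 − 13 = 11; deviating to no expert nets 14.
poorly-documented: assigned no expert, nets 14; deviating to the expert witness nets 24 − 19 = 5.
The well-documented type gains 3 by deviating.

well-documented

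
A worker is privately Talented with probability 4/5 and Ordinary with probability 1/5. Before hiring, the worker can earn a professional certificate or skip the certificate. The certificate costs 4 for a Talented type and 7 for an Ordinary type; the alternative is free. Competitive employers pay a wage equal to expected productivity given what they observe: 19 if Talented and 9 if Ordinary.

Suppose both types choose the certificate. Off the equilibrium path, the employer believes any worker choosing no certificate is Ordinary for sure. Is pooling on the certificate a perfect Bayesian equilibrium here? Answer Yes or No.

Yes

On path, the employer holds the prior and pays 4/5·19 + 1/5·9 = 17. Off path (no certificate), believing Ordinary, it pays 9.
Talented: the certificate nets 17 − 4 = 13; no certificate nets 9. Talented stays.
Ordinary: the certificate nets 17 − 7 = 10; no certificate nets 9. Ordinary stays.
No type deviates, so pooling is sustained.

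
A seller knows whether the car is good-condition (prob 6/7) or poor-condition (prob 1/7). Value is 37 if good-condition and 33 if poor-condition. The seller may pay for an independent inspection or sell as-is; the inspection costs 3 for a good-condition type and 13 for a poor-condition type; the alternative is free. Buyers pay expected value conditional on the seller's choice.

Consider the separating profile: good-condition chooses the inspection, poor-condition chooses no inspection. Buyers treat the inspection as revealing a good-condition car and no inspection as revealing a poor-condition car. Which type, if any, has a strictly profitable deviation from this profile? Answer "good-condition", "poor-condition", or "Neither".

Neither

The inspection pays 37; no inspection pays 33.
good-condition: assigned the inspection, nets 37 − 3 = 34; deviating to no inspection nets 33.
poor-condition: assigned no inspection, nets 33; deviating to the inspection nets 37 − 13 = 24.
Both types strictly prefer their assigned action; no profitable deviation.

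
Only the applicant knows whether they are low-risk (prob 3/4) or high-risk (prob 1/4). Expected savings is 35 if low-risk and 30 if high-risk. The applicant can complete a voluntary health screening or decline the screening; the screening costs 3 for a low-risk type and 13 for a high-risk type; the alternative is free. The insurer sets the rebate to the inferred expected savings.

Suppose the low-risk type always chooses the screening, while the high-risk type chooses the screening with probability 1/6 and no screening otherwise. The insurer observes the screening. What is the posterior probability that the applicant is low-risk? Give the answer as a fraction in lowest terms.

P(the screening) = (3/4)·1 + (1/4)·(1/6) = 19/24.
By Bayes' rule, P(low-risk | the screening) = (3/4) / (19/24) = 18/19.

18/19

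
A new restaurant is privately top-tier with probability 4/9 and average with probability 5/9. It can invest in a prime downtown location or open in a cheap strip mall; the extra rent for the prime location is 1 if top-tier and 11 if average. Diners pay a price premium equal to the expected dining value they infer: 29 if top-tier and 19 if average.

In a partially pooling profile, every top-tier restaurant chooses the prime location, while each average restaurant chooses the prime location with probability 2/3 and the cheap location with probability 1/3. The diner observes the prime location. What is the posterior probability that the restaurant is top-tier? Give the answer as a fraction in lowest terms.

6/11

P(the prime location) = (4/9)·1 + (5/9)·(2/3) = 22/27.
By Bayes' rule, P(top-tier | the prime location) = (4/9) / (22/27) = 6/11.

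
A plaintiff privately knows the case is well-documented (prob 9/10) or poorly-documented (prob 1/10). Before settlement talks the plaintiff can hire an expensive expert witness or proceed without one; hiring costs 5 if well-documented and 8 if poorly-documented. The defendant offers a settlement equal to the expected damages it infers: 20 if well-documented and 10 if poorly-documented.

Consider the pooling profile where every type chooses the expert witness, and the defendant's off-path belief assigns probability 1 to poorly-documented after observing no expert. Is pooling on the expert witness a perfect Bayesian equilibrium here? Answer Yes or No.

On path, the defendant holds the prior and pays 9/10·20 + 1/10·10 = 19. Off path (no expert), believing poorly-documented, it pays 10.
well-documented: the expert witness nets 19 − 5 = 14; no expert nets 10. well-documented stays.
poorly-documented: the expert witness nets 19 − 8 = 11; no expert nets 10. poorly-documented stays.
No type deviates, so pooling is sustained.

Yes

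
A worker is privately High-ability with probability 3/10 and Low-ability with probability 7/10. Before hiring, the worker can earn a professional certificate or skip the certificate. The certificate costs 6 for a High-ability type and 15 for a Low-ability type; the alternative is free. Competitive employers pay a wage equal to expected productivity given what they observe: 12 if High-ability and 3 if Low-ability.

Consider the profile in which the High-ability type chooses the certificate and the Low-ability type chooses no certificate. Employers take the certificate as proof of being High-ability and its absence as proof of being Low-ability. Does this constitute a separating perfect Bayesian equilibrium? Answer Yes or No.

Under these beliefs, the certificate earns wage 12 and no certificate earns wage 3.
High-ability: the certificate nets 12 − 6 = 6; no certificate nets 3. High-ability prefers the certificate.
Low-ability: the certificate nets 12 − 15 = -3; no certificate nets 3. Low-ability prefers no certificate.
Neither type deviates, so the separating profile is an equilibrium.

Yes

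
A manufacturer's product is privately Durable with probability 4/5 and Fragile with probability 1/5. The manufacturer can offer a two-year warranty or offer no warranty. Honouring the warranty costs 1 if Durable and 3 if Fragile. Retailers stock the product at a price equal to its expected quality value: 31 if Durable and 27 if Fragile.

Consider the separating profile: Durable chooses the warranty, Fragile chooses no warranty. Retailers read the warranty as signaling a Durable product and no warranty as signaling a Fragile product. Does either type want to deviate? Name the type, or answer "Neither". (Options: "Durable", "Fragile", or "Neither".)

Fragile

The warranty pays 31; no warranty pays 27.
Durable: assigned the warranty, nets 31 − 1 = 30; deviating to no warranty nets 27.
Fragile: assigned no warranty, nets 27; deviating to the warranty nets 31 − 3 = 28.
The Fragile type gains 1 by deviating.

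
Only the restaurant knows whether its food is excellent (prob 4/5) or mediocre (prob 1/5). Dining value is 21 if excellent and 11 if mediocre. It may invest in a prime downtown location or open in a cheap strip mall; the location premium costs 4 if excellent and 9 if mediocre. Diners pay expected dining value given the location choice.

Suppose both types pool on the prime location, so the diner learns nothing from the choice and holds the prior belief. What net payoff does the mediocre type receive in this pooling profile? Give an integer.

10

Pooled price premium = 4/5·21 + 1/5·11 = 19.
mediocre pays cost 9 for the prime location, so net payoff = 19 − 9 = 10.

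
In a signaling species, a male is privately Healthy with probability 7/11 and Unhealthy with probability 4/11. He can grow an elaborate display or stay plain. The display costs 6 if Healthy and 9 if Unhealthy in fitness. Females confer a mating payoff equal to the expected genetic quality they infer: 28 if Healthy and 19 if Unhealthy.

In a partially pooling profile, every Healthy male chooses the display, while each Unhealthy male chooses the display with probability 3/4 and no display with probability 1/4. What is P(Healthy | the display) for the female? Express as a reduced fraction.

7/10

P(the display) = (7/11)·1 + (4/11)·(3/4) = 10/11.
By Bayes' rule, P(Healthy | the display) = (7/11) / (10/11) = 7/10.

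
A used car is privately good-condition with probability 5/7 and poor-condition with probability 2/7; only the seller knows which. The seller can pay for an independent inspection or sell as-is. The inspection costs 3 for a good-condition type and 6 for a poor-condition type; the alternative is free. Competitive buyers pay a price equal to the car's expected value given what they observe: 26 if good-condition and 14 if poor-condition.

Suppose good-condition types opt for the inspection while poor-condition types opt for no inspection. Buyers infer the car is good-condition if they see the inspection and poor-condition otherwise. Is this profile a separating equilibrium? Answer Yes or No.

Under these beliefs, the inspection earns price 26 and no inspection earns price 14.
good-condition: the inspection nets 26 − 3 = 23; no inspection nets 14. good-condition prefers the inspection.
poor-condition: the inspection nets 26 − 6 = 20; no inspection nets 14. poor-condition would deviate to the inspection.
poor-condition has a profitable deviation, so the profile is not an equilibrium.

No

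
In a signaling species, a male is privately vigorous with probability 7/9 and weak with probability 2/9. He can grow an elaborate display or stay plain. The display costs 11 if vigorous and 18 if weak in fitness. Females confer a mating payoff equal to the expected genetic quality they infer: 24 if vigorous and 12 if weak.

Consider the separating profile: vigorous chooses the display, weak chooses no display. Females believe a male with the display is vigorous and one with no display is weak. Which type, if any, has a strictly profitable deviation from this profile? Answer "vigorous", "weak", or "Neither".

Neither

The display pays 24; no display pays 12.
vigorous: assigned the display, nets 24 − 11 = 13; deviating to no display nets 12.
weak: assigned no display, nets 12; deviating to the display nets 24 − 18 = 6.
Both types strictly prefer their assigned action; no profitable deviation.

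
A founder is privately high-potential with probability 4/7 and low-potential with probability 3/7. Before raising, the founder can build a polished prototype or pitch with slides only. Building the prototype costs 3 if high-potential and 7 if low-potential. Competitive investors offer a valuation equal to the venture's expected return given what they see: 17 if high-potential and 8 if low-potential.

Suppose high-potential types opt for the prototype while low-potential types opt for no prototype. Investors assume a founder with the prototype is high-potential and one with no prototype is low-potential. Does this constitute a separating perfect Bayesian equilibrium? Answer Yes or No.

Under these beliefs, the prototype earns valuation 17 and no prototype earns valuation 8.
high-potential: the prototype nets 17 − 3 = 14; no prototype nets 8. high-potential prefers the prototype.
low-potential: the prototype nets 17 − 7 = 10; no prototype nets 8. low-potential would deviate to the prototype.
low-potential has a profitable deviation, so the profile is not an equilibrium.

No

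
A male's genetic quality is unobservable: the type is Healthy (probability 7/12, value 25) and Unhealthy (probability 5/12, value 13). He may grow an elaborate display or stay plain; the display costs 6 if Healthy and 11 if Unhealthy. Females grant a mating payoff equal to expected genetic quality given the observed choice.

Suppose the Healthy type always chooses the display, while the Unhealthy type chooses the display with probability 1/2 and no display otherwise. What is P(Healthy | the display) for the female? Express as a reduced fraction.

P(the display) = (7/12)·1 + (5/12)·(1/2) = 19/24.
By Bayes' rule, P(Healthy | the display) = (7/12) / (19/24) = 14/19.

14/19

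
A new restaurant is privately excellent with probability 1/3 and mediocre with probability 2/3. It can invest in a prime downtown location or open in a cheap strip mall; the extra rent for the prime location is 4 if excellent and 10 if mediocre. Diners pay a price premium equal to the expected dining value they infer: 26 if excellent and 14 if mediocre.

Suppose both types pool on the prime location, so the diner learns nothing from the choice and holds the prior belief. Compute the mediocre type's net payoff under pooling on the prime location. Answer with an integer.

8

Pooled price premium = 1/3·26 + 2/3·14 = 18.
mediocre pays cost 10 for the prime location, so net payoff = 18 − 10 = 8.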